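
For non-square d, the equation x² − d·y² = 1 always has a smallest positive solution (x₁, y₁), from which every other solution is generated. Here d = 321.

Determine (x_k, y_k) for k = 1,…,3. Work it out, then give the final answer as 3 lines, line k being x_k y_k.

√321 = [17; 1,10,1,34, …], period ℓ=4 (even) → k=3
step 0: (17, 1)  from 17·(1,0) + (0,1)
…
step 2: (197, 11)  from 10·(18,1) + (17,1)
step 3: (215, 12)  from 1·(197,11) + (18,1)
→ (215, 12).  Check: 215²=46225, 321·12²=46224, difference 1.
n=2: (215,12)∘(215,12) = (215·215+321·12·12, 215·12+12·215) = (92449,5160)
n=3: (92449,5160)∘(215,12) = (215·92449+321·12·5160, 215·5160+12·92449) = (39752855,2218788)

215 12
92449 5160
39752855 2218788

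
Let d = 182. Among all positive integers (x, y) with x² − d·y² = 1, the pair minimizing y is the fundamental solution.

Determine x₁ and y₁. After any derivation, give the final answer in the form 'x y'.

d=182: √d = [13; 2,26] (ℓ=2, even), read p_1/q_1
step 0: (13, 1)  from 13·(1,0) + (0,1)
step 1: (27, 2)  from 2·(13,1) + (1,0)
→ (27, 2).  Check: 27²=729, 182·2²=728, difference 1.

27 2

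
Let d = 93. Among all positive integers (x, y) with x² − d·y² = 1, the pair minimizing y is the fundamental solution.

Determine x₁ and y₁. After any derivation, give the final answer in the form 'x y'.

12151 1260

√93 = [9; 1,1,1,4,6,4,1,1,1,18, …], period ℓ=10 (even) → k=9
k=0  a_k=9  p_k/q_k = 9/1
k=1  a_k=1  p_k/q_k = 10/1
k=2  a_k=1  p_k/q_k = 19/2
…
k=5  a_k=6  p_k/q_k = 839/87
…
k=8  a_k=1  p_k/q_k = 7821/811
k=9  a_k=1  p_k/q_k = 12151/1260
→ (12151, 1260).  Check: 12151²=147646801, 93·1260²=147646800, difference 1.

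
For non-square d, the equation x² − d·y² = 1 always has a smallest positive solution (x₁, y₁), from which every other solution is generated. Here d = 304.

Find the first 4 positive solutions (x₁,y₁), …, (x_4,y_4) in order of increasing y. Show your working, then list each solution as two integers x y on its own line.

√304 = [17; 2,3,2,1,1,1,1,1,2,3,2,34, …], period ℓ=12 (even) → k=11
i=0: a=17 ⇒ p=17, q=1
i=1: a=2 ⇒ p=35, q=2
i=2: a=3 ⇒ p=122, q=7
…
i=4: a=1 ⇒ p=401, q=23
i=5: a=1 ⇒ p=680, q=39
i=6: a=1 ⇒ p=1081, q=62
…
i=9: a=2 ⇒ p=7445, q=427
i=10: a=3 ⇒ p=25177, q=1444
i=11: a=2 ⇒ p=57799, q=3315
→ (57799, 3315).  Check: 57799²=3340724401, 304·3315²=3340724400, difference 1.
(57799+3315√304)^2 = 6681448801 + 383207370√304
(57799+3315√304)^3 = 772362118440199 + 44298005553945√304
(57799+3315√304)^4 = 89283516160768675201 + 5120760845641726740√304

57799 3315
6681448801 383207370
772362118440199 44298005553945
89283516160768675201 5120760845641726740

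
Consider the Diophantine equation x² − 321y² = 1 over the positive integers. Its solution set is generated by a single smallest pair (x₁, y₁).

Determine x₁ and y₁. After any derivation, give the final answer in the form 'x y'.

215 12

√321 → a₀=17, period (1,10,1,34); ℓ=4 even so k=3
a_0=17:  p_0=17·1+0=17,  q_0=17·0+1=1
a_1=1:  p_1=1·17+1=18,  q_1=1·1+0=1
a_2=10:  p_2=10·18+17=197,  q_2=10·1+1=11
a_3=1:  p_3=1·197+18=215,  q_3=1·11+1=12
→ (215, 12).  Check: 215²=46225, 321·12²=46224, difference 1.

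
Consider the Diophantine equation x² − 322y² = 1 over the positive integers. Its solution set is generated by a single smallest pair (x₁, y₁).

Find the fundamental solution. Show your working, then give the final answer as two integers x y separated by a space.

323 18

√322 → a₀=17, period (1,16,1,34); ℓ=4 even so k=3
a_0=17:  p_0=17·1+0=17,  q_0=17·0+1=1
a_1=1:  p_1=1·17+1=18,  q_1=1·1+0=1
a_2=16:  p_2=16·18+17=305,  q_2=16·1+1=17
a_3=1:  p_3=1·305+18=323,  q_3=1·17+1=18
fundamental: x₁=323, y₁=18  (since 104329 − 322·324 = 1)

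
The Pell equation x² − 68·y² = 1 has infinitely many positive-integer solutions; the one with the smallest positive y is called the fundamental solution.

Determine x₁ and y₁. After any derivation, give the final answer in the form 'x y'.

√68 → a₀=8, period (4,16); ℓ=2 even so k=1
k=0  a_k=8  p_k/q_k = 8/1
k=1  a_k=4  p_k/q_k = 33/4
fundamental: x₁=33, y₁=4  (since 1089 − 68·16 = 1)

33 4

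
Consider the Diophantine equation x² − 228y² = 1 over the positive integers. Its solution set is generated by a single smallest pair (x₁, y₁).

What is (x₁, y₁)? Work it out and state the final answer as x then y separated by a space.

151 10

√228 = [15; 10,30, …], period ℓ=2 (even) → k=1
i=0: a=15 ⇒ p=15, q=1
i=1: a=10 ⇒ p=151, q=10
→ (151, 10).  Check: 151²=22801, 228·10²=22800, difference 1.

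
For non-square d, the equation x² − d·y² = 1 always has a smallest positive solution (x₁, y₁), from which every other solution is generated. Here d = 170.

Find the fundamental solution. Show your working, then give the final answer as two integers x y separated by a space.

d=170: √d = [13; 26] (ℓ=1, odd), read p_1/q_1
a_0=13:  p_0=13·1+0=13,  q_0=13·0+1=1
a_1=26:  p_1=26·13+1=339,  q_1=26·1+0=26
(x₁, y₁) = (339, 26);  339² − 170·26² = 1 ✓

339 26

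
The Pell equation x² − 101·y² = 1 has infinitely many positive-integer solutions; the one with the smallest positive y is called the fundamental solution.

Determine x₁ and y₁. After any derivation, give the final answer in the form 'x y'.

201 20

√101 → a₀=10, period (20); ℓ=1 odd so k=1
k=0  a_k=10  p_k/q_k = 10/1
k=1  a_k=20  p_k/q_k = 201/20
(x₁, y₁) = (201, 20);  201² − 101·20² = 1 ✓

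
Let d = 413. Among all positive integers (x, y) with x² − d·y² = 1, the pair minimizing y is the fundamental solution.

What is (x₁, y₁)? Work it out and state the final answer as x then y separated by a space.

113399 5580

d=413: √d = [20; 3,9,1,4,1,9,3,40] (ℓ=8, even), read p_7/q_7
step 0: (20, 1)  from 20·(1,0) + (0,1)
step 1: (61, 3)  from 3·(20,1) + (1,0)
step 2: (569, 28)  from 9·(61,3) + (20,1)
step 3: (630, 31)  from 1·(569,28) + (61,3)
…
step 5: (3719, 183)  from 1·(3089,152) + (630,31)
step 6: (36560, 1799)  from 9·(3719,183) + (3089,152)
step 7: (113399, 5580)  from 3·(36560,1799) + (3719,183)
→ (113399, 5580).  Check: 113399²=12859333201, 413·5580²=12859333200, difference 1.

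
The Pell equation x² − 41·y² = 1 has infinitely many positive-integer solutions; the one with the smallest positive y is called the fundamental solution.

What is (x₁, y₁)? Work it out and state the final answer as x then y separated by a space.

2049 320

d=41: √d = [6; 2,2,12] (ℓ=3, odd), read p_5/q_5
a_0=6:  p_0=6·1+0=6,  q_0=6·0+1=1
a_1=2:  p_1=2·6+1=13,  q_1=2·1+0=2
…
a_3=12:  p_3=12·32+13=397,  q_3=12·5+2=62
a_4=2:  p_4=2·397+32=826,  q_4=2·62+5=129
a_5=2:  p_5=2·826+397=2049,  q_5=2·129+62=320
→ (2049, 320).  Check: 2049²=4198401, 41·320²=4198400, difference 1.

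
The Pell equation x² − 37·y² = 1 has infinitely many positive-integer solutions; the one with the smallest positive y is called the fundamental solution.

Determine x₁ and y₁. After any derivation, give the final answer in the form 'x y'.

73 12

d=37: √d = [6; 12] (ℓ=1, odd), read p_1/q_1
i=0: a=6 ⇒ p=6, q=1
i=1: a=12 ⇒ p=73, q=12
→ (73, 12).  Check: 73²=5329, 37·12²=5328, difference 1.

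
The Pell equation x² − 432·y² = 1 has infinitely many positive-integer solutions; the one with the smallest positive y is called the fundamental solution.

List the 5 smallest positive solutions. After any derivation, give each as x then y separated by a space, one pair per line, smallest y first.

1351 65
3650401 175630
9863382151 474552195
26650854921601 1282239855260
72010600134783751 3464611614360325

d=432: √d = [20; 1,3,1,1,1,3,1,40] (ℓ=8, even), read p_7/q_7
step 0: (20, 1)  from 20·(1,0) + (0,1)
…
step 2: (83, 4)  from 3·(21,1) + (20,1)
step 3: (104, 5)  from 1·(83,4) + (21,1)
step 4: (187, 9)  from 1·(104,5) + (83,4)
…
step 6: (1060, 51)  from 3·(291,14) + (187,9)
step 7: (1351, 65)  from 1·(1060,51) + (291,14)
→ (1351, 65).  Check: 1351²=1825201, 432·65²=1825200, difference 1.
(x_2, y_2) = (1351·1351 + 432·65·65, 1351·65 + 65·1351) = (3650401, 175630)
(x_3, y_3) = (1351·3650401 + 432·65·175630, 1351·175630 + 65·3650401) = (9863382151, 474552195)
(x_4, y_4) = (1351·9863382151 + 432·65·474552195, 1351·474552195 + 65·9863382151) = (26650854921601, 1282239855260)
(x_5, y_5) = (1351·26650854921601 + 432·65·1282239855260, 1351·1282239855260 + 65·26650854921601) = (72010600134783751, 3464611614360325)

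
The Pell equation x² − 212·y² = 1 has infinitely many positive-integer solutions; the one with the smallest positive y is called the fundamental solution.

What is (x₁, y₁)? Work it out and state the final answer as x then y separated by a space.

66249 4550

√212 = [14; 1,1,3,1,1,…,1,1,28, …], period ℓ=14 (even) → k=13
k=0  a_k=14  p_k/q_k = 14/1
k=1  a_k=1  p_k/q_k = 15/1
…
k=4  a_k=1  p_k/q_k = 131/9
k=5  a_k=1  p_k/q_k = 233/16
k=6  a_k=1  p_k/q_k = 364/25
…
k=8  a_k=1  p_k/q_k = 2781/191
…
k=10  a_k=1  p_k/q_k = 7979/548
…
k=12  a_k=1  p_k/q_k = 37114/2549
k=13  a_k=1  p_k/q_k = 66249/4550
fundamental: x₁=66249, y₁=4550  (since 4388930001 − 212·20702500 = 1)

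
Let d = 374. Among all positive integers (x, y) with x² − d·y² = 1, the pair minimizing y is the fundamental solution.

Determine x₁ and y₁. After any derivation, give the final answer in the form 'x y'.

3365 174

[19; 2,1,18,1,2,38] for √374; ℓ=6 ⇒ convergent index 5
k=0  a_k=19  p_k/q_k = 19/1
k=1  a_k=2  p_k/q_k = 39/2
k=2  a_k=1  p_k/q_k = 58/3
…
k=4  a_k=1  p_k/q_k = 1141/59
k=5  a_k=2  p_k/q_k = 3365/174
fundamental: x₁=3365, y₁=174  (since 11323225 − 374·30276 = 1)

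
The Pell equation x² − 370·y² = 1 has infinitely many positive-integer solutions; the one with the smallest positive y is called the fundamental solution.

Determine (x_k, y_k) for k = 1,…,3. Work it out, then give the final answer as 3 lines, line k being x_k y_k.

√370 = [19; 4,4,38, …], period ℓ=3 (odd) → k=5
i=0: a=19 ⇒ p=19, q=1
…
i=3: a=38 ⇒ p=12503, q=650
i=4: a=4 ⇒ p=50339, q=2617
i=5: a=4 ⇒ p=213859, q=11118
fundamental: x₁=213859, y₁=11118  (since 45735671881 − 370·123609924 = 1)
(x_2, y_2) = (213859·213859 + 370·11118·11118, 213859·11118 + 11118·213859) = (91471343761, 4755368724)
(x_3, y_3) = (213859·91471343761 + 370·11118·4755368724, 213859·4755368724 + 11118·91471343761) = (39123940210553539, 2033956799880714)

213859 11118
91471343761 4755368724
39123940210553539 2033956799880714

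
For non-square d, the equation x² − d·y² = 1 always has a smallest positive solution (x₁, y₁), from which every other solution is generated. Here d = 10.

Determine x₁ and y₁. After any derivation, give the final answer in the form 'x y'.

19 6

d=10: √d = [3; 6] (ℓ=1, odd), read p_1/q_1
i=0: a=3 ⇒ p=3, q=1
i=1: a=6 ⇒ p=19, q=6
→ (19, 6).  Check: 19²=361, 10·6²=360, difference 1.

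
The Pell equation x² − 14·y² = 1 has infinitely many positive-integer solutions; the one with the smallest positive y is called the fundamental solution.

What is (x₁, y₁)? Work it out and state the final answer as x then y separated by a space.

√14 → a₀=3, period (1,2,1,6); ℓ=4 even so k=3
a_0=3:  p_0=3·1+0=3,  q_0=3·0+1=1
…
a_2=2:  p_2=2·4+3=11,  q_2=2·1+1=3
a_3=1:  p_3=1·11+4=15,  q_3=1·3+1=4
fundamental: x₁=15, y₁=4  (since 225 − 14·16 = 1)

15 4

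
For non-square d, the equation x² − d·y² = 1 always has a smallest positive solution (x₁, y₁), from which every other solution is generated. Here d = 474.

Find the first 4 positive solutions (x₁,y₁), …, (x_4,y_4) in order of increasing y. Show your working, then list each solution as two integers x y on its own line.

193549 8890
74922430801 3441301220
29002323118011949 1332120819650670
11226741274261267003201 515661305041693754440

d=474: √d = [21; 1,3,2,1,1,…,3,1,42] (ℓ=14, even), read p_13/q_13
a_0=21:  p_0=21·1+0=21,  q_0=21·0+1=1
…
a_2=3:  p_2=3·22+21=87,  q_2=3·1+1=4
…
a_4=1:  p_4=1·196+87=283,  q_4=1·9+4=13
…
a_6=1:  p_6=1·479+283=762,  q_6=1·22+13=35
a_7=6:  p_7=6·762+479=5051,  q_7=6·35+22=232
a_8=1:  p_8=1·5051+762=5813,  q_8=1·232+35=267
…
a_10=1:  p_10=1·10864+5813=16677,  q_10=1·499+267=766
a_11=2:  p_11=2·16677+10864=44218,  q_11=2·766+499=2031
a_12=3:  p_12=3·44218+16677=149331,  q_12=3·2031+766=6859
a_13=1:  p_13=1·149331+44218=193549,  q_13=1·6859+2031=8890
→ (193549, 8890).  Check: 193549²=37461215401, 474·8890²=37461215400, difference 1.
(x_2, y_2) = (193549·193549 + 474·8890·8890, 193549·8890 + 8890·193549) = (74922430801, 3441301220)
(x_3, y_3) = (193549·74922430801 + 474·8890·3441301220, 193549·3441301220 + 8890·74922430801) = (29002323118011949, 1332120819650670)
(x_4, y_4) = (193549·29002323118011949 + 474·8890·1332120819650670, 193549·1332120819650670 + 8890·29002323118011949) = (11226741274261267003201, 515661305041693754440)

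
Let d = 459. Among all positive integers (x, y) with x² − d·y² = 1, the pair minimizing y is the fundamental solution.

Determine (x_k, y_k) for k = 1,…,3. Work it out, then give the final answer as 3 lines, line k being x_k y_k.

√459 = [21; 2,2,1,4,21,4,1,2,2,42, …], period ℓ=10 (even) → k=9
k=0  a_k=21  p_k/q_k = 21/1
…
k=5  a_k=21  p_k/q_k = 14997/700
…
k=8  a_k=2  p_k/q_k = 212079/9899
k=9  a_k=2  p_k/q_k = 499850/23331
→ (499850, 23331).  Check: 499850²=249850022500, 459·23331²=249850022499, difference 1.
(x_2, y_2) = (499850·499850 + 459·23331·23331, 499850·23331 + 23331·499850) = (499700044999, 23324000700)
(x_3, y_3) = (499850·499700044999 + 459·23331·23324000700, 499850·23324000700 + 23331·499700044999) = (499550134985000450, 23317003499766669)

499850 23331
499700044999 23324000700
499550134985000450 23317003499766669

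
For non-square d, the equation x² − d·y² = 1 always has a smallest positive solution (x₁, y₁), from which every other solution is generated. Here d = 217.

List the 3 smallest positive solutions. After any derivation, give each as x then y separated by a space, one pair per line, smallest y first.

[14; 1,2,1,2,1,…,2,1,28] for √217; ℓ=16 ⇒ convergent index 15
a_0=14:  p_0=14·1+0=14,  q_0=14·0+1=1
a_1=1:  p_1=1·14+1=15,  q_1=1·1+0=1
…
a_5=1:  p_5=1·162+59=221,  q_5=1·11+4=15
a_6=1:  p_6=1·221+162=383,  q_6=1·15+11=26
a_7=9:  p_7=9·383+221=3668,  q_7=9·26+15=249
a_8=4:  p_8=4·3668+383=15055,  q_8=4·249+26=1022
a_9=9:  p_9=9·15055+3668=139163,  q_9=9·1022+249=9447
…
a_11=1:  p_11=1·154218+139163=293381,  q_11=1·10469+9447=19916
…
a_14=2:  p_14=2·1034361+740980=2809702,  q_14=2·70217+50301=190735
a_15=1:  p_15=1·2809702+1034361=3844063,  q_15=1·190735+70217=260952
→ (3844063, 260952).  Check: 3844063²=14776820347969, 217·260952²=14776820347968, difference 1.
(3844063+260952√217)^2 = 29553640695937 + 2006231855952√217
(3844063+260952√217)^3 = 227212113429087499999 + 15424163293772565000√217

3844063 260952
29553640695937 2006231855952
227212113429087499999 15424163293772565000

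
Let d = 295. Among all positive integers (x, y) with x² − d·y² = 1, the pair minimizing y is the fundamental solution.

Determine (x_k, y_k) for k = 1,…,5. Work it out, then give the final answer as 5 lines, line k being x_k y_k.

√295 = [17; 5,1,2,3,2,6,2,3,2,1,5,34, …], period ℓ=12 (even) → k=11
i=0: a=17 ⇒ p=17, q=1
…
i=8: a=3 ⇒ p=108103, q=6294
…
i=10: a=1 ⇒ p=355517, q=20699
i=11: a=5 ⇒ p=2024999, q=117900
→ (2024999, 117900).  Check: 2024999²=4100620950001, 295·117900²=4100620950000, difference 1.
n=2: (2024999,117900)∘(2024999,117900) = (2024999·2024999+295·117900·117900, 2024999·117900+117900·2024999) = (8201241900001,477494764200)
n=3: (8201241900001,477494764200)∘(2024999,117900) = (2024999·8201241900001+295·117900·477494764200, 2024999·477494764200+117900·8201241900001) = (33215013292518224999,1933852840020353700)
n=4: (33215013292518224999,1933852840020353700)∘(2024999,117900) = (2024999·33215013292518224999+295·117900·1933852840020353700, 2024999·1933852840020353700+117900·33215013292518224999) = (134520737404664024967600001,7832100134376274949528400)
n=5: (134520737404664024967600001,7832100134376274949528400)∘(2024999,117900) = (2024999·134520737404664024967600001+295·117900·7832100134376274949528400, 2024999·7832100134376274949528400+117900·134520737404664024967600001) = (544808717447381276777437550624999,31719989880021710940200100589500)

2024999 117900
8201241900001 477494764200
33215013292518224999 1933852840020353700
134520737404664024967600001 7832100134376274949528400
544808717447381276777437550624999 31719989880021710940200100589500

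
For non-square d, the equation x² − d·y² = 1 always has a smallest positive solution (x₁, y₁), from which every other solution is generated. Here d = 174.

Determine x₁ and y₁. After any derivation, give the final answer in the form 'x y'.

1451 110

√174 → a₀=13, period (5,4,5,26); ℓ=4 even so k=3
step 0: (13, 1)  from 13·(1,0) + (0,1)
step 1: (66, 5)  from 5·(13,1) + (1,0)
step 2: (277, 21)  from 4·(66,5) + (13,1)
step 3: (1451, 110)  from 5·(277,21) + (66,5)
fundamental: x₁=1451, y₁=110  (since 2105401 − 174·12100 = 1)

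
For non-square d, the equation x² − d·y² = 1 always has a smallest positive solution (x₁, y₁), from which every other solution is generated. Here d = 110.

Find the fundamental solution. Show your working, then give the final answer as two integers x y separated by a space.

[10; 2,20] for √110; ℓ=2 ⇒ convergent index 1
step 0: (10, 1)  from 10·(1,0) + (0,1)
step 1: (21, 2)  from 2·(10,1) + (1,0)
→ (21, 2).  Check: 21²=441, 110·2²=440, difference 1.

21 2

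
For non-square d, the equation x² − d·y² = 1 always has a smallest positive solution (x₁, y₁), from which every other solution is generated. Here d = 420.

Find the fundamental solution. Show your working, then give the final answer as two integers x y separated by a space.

√420 → a₀=20, period (2,40); ℓ=2 even so k=1
a_0=20:  p_0=20·1+0=20,  q_0=20·0+1=1
a_1=2:  p_1=2·20+1=41,  q_1=2·1+0=2
fundamental: x₁=41, y₁=2  (since 1681 − 420·4 = 1)

41 2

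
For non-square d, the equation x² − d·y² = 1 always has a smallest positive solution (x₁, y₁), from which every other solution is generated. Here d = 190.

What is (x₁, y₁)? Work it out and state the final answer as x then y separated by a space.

d=190: √d = [13; 1,3,1,1,1,…,3,1,26] (ℓ=14, even), read p_13/q_13
i=0: a=13 ⇒ p=13, q=1
i=1: a=1 ⇒ p=14, q=1
i=2: a=3 ⇒ p=55, q=4
…
i=5: a=1 ⇒ p=193, q=14
i=6: a=2 ⇒ p=510, q=37
i=7: a=2 ⇒ p=1213, q=88
…
i=9: a=1 ⇒ p=4149, q=301
i=10: a=1 ⇒ p=7085, q=514
i=11: a=1 ⇒ p=11234, q=815
i=12: a=3 ⇒ p=40787, q=2959
i=13: a=1 ⇒ p=52021, q=3774
(x₁, y₁) = (52021, 3774);  52021² − 190·3774² = 1 ✓

52021 3774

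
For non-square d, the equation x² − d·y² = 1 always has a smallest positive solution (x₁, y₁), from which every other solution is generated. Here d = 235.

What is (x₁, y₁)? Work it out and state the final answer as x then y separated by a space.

46 3

√235 → a₀=15, period (3,30); ℓ=2 even so k=1
step 0: (15, 1)  from 15·(1,0) + (0,1)
step 1: (46, 3)  from 3·(15,1) + (1,0)
(x₁, y₁) = (46, 3);  46² − 235·3² = 1 ✓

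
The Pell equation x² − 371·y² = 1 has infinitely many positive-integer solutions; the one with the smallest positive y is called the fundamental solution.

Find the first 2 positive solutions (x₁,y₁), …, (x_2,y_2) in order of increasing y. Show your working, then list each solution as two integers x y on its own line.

1695 88
5746049 298320

[19; 3,1,4,1,3,38] for √371; ℓ=6 ⇒ convergent index 5
step 0: (19, 1)  from 19·(1,0) + (0,1)
step 1: (58, 3)  from 3·(19,1) + (1,0)
…
step 4: (443, 23)  from 1·(366,19) + (77,4)
step 5: (1695, 88)  from 3·(443,23) + (366,19)
→ (1695, 88).  Check: 1695²=2873025, 371·88²=2873024, difference 1.
k=2:  x_2 = 1695·1695+371·88·88 = 5746049,  y_2 = 1695·88+88·1695 = 298320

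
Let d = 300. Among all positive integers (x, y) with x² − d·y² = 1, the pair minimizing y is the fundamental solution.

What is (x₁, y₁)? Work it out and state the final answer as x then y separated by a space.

d=300: √d = [17; 3,8,3,34] (ℓ=4, even), read p_3/q_3
i=0: a=17 ⇒ p=17, q=1
…
i=2: a=8 ⇒ p=433, q=25
i=3: a=3 ⇒ p=1351, q=78
→ (1351, 78).  Check: 1351²=1825201, 300·78²=1825200, difference 1.

1351 78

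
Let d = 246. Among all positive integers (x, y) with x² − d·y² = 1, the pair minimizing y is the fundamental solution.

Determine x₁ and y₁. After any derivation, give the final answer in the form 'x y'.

88805 5662

√246 → a₀=15, period (1,2,5,1,14,1,5,2,1,30); ℓ=10 even so k=9
step 0: (15, 1)  from 15·(1,0) + (0,1)
step 1: (16, 1)  from 1·(15,1) + (1,0)
step 2: (47, 3)  from 2·(16,1) + (15,1)
step 3: (251, 16)  from 5·(47,3) + (16,1)
step 4: (298, 19)  from 1·(251,16) + (47,3)
…
step 6: (4721, 301)  from 1·(4423,282) + (298,19)
step 7: (28028, 1787)  from 5·(4721,301) + (4423,282)
step 8: (60777, 3875)  from 2·(28028,1787) + (4721,301)
step 9: (88805, 5662)  from 1·(60777,3875) + (28028,1787)
→ (88805, 5662).  Check: 88805²=7886328025, 246·5662²=7886328024, difference 1.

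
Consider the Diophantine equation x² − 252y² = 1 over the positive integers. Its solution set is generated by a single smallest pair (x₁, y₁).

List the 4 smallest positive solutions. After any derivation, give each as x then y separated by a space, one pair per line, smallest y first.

√252 → a₀=15, period (1,6,1,30); ℓ=4 even so k=3
a_0=15:  p_0=15·1+0=15,  q_0=15·0+1=1
…
a_2=6:  p_2=6·16+15=111,  q_2=6·1+1=7
a_3=1:  p_3=1·111+16=127,  q_3=1·7+1=8
(x₁, y₁) = (127, 8);  127² − 252·8² = 1 ✓
k=2:  x_2 = 127·127+252·8·8 = 32257,  y_2 = 127·8+8·127 = 2032
k=3:  x_3 = 127·32257+252·8·2032 = 8193151,  y_3 = 127·2032+8·32257 = 516120
k=4:  x_4 = 127·8193151+252·8·516120 = 2081028097,  y_4 = 127·516120+8·8193151 = 131092448

127 8
32257 2032
8193151 516120
2081028097 131092448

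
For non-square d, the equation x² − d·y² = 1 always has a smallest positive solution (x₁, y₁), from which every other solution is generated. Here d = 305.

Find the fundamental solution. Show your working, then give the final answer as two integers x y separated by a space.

489 28

[17; 2,6,2,34] for √305; ℓ=4 ⇒ convergent index 3
a_0=17:  p_0=17·1+0=17,  q_0=17·0+1=1
a_1=2:  p_1=2·17+1=35,  q_1=2·1+0=2
a_2=6:  p_2=6·35+17=227,  q_2=6·2+1=13
a_3=2:  p_3=2·227+35=489,  q_3=2·13+2=28
→ (489, 28).  Check: 489²=239121, 305·28²=239120, difference 1.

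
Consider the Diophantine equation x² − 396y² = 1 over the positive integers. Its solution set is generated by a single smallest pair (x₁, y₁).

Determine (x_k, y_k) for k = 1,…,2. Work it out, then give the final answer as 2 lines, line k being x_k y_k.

[19; 1,8,1,38] for √396; ℓ=4 ⇒ convergent index 3
step 0: (19, 1)  from 19·(1,0) + (0,1)
…
step 2: (179, 9)  from 8·(20,1) + (19,1)
step 3: (199, 10)  from 1·(179,9) + (20,1)
fundamental: x₁=199, y₁=10  (since 39601 − 396·100 = 1)
(x_2, y_2) = (199·199 + 396·10·10, 199·10 + 10·199) = (79201, 3980)

199 10
79201 3980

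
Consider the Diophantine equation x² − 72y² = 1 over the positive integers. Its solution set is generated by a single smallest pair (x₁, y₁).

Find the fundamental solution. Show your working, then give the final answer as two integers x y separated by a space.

17 2

d=72: √d = [8; 2,16] (ℓ=2, even), read p_1/q_1
k=0  a_k=8  p_k/q_k = 8/1
k=1  a_k=2  p_k/q_k = 17/2
→ (17, 2).  Check: 17²=289, 72·2²=288, difference 1.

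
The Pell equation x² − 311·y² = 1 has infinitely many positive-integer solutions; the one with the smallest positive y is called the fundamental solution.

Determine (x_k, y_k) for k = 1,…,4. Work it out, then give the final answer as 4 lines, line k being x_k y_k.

16883880 957397
570130807708799 32329152120720
19252040283316857636360 1091683049815963029803
650098275797375082487964044801 36863691222253451430108430560

[17; 1,1,1,2,1,…,1,1,34] for √311; ℓ=16 ⇒ convergent index 15
a_0=17:  p_0=17·1+0=17,  q_0=17·0+1=1
…
a_2=1:  p_2=1·18+17=35,  q_2=1·1+1=2
a_3=1:  p_3=1·35+18=53,  q_3=1·2+1=3
…
a_5=1:  p_5=1·141+53=194,  q_5=1·8+3=11
…
a_8=17:  p_8=17·4109+1305=71158,  q_8=17·233+74=4035
…
a_13=1:  p_13=1·4565134+1594239=6159373,  q_13=1·258865+90401=349266
a_14=1:  p_14=1·6159373+4565134=10724507,  q_14=1·349266+258865=608131
a_15=1:  p_15=1·10724507+6159373=16883880,  q_15=1·608131+349266=957397
→ (16883880, 957397).  Check: 16883880²=285065403854400, 311·957397²=285065403854399, difference 1.
(16883880+957397√311)^2 = 570130807708799 + 32329152120720√311
(16883880+957397√311)^3 = 19252040283316857636360 + 1091683049815963029803√311
(16883880+957397√311)^4 = 650098275797375082487964044801 + 36863691222253451430108430560√311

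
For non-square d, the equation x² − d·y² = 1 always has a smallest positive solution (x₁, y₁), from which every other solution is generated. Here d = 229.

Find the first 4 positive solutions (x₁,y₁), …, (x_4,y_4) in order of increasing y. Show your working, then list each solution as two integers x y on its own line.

√229 = [15; 7,1,1,7,30, …], period ℓ=5 (odd) → k=9
step 0: (15, 1)  from 15·(1,0) + (0,1)
step 1: (106, 7)  from 7·(15,1) + (1,0)
…
step 4: (1710, 113)  from 7·(227,15) + (121,8)
…
step 6: (362399, 23948)  from 7·(51527,3405) + (1710,113)
step 7: (413926, 27353)  from 1·(362399,23948) + (51527,3405)
step 8: (776325, 51301)  from 1·(413926,27353) + (362399,23948)
step 9: (5848201, 386460)  from 7·(776325,51301) + (413926,27353)
fundamental: x₁=5848201, y₁=386460  (since 34201454936401 − 229·149351331600 = 1)
n=2: (5848201,386460)∘(5848201,386460) = (5848201·5848201+229·386460·386460, 5848201·386460+386460·5848201) = (68402909872801,4520191516920)
n=3: (68402909872801,4520191516920)∘(5848201,386460) = (5848201·68402909872801+229·386460·4520191516920, 5848201·4520191516920+386460·68402909872801) = (800067931842043513801,52869977098885735380)
n=4: (800067931842043513801,52869977098885735380)∘(5848201,386460) = (5848201·800067931842043513801+229·386460·52869977098885735380, 5848201·52869977098885735380+386460·800067931842043513801) = (9357916158133073035999171201,618388505879356792878585840)

5848201 386460
68402909872801 4520191516920
800067931842043513801 52869977098885735380
9357916158133073035999171201 618388505879356792878585840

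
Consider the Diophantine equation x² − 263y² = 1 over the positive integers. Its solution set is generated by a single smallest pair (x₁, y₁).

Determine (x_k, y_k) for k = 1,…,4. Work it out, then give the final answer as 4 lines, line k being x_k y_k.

√263 = [16; 4,1,1,1,1,15,1,1,1,1,4,32, …], period ℓ=12 (even) → k=11
a_0=16:  p_0=16·1+0=16,  q_0=16·0+1=1
…
a_2=1:  p_2=1·65+16=81,  q_2=1·4+1=5
a_3=1:  p_3=1·81+65=146,  q_3=1·5+4=9
a_4=1:  p_4=1·146+81=227,  q_4=1·9+5=14
a_5=1:  p_5=1·227+146=373,  q_5=1·14+9=23
a_6=15:  p_6=15·373+227=5822,  q_6=15·23+14=359
…
a_10=1:  p_10=1·18212+12017=30229,  q_10=1·1123+741=1864
a_11=4:  p_11=4·30229+18212=139128,  q_11=4·1864+1123=8579
(x₁, y₁) = (139128, 8579);  139128² − 263·8579² = 1 ✓
n=2: (139128,8579)∘(139128,8579) = (139128·139128+263·8579·8579, 139128·8579+8579·139128) = (38713200767,2387158224)
n=3: (38713200767,2387158224)∘(139128,8579) = (139128·38713200767+263·8579·2387158224, 139128·2387158224+8579·38713200767) = (10772180392483224,664241098768765)
n=4: (10772180392483224,664241098768765)∘(139128,8579) = (139128·10772180392483224+263·8579·664241098768765, 139128·664241098768765+8579·10772180392483224) = (2997423827252098776577,184829071176614315616)

139128 8579
38713200767 2387158224
10772180392483224 664241098768765
2997423827252098776577 184829071176614315616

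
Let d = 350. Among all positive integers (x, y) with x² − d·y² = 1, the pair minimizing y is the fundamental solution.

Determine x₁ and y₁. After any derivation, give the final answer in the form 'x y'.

√350 = [18; 1,2,2,2,1,36, …], period ℓ=6 (even) → k=5
step 0: (18, 1)  from 18·(1,0) + (0,1)
…
step 3: (131, 7)  from 2·(56,3) + (19,1)
step 4: (318, 17)  from 2·(131,7) + (56,3)
step 5: (449, 24)  from 1·(318,17) + (131,7)
→ (449, 24).  Check: 449²=201601, 350·24²=201600, difference 1.

449 24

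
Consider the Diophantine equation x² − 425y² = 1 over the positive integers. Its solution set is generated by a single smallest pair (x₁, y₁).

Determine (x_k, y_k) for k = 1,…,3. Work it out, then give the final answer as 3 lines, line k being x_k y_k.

143649 6968
41270070401 2001892464
11856808685922849 575139701115304

√425 → a₀=20, period (1,1,1,1,1,1,40); ℓ=7 odd so k=13
i=0: a=20 ⇒ p=20, q=1
i=1: a=1 ⇒ p=21, q=1
i=2: a=1 ⇒ p=41, q=2
…
i=6: a=1 ⇒ p=268, q=13
i=7: a=40 ⇒ p=10885, q=528
…
i=9: a=1 ⇒ p=22038, q=1069
i=10: a=1 ⇒ p=33191, q=1610
i=11: a=1 ⇒ p=55229, q=2679
i=12: a=1 ⇒ p=88420, q=4289
i=13: a=1 ⇒ p=143649, q=6968
fundamental: x₁=143649, y₁=6968  (since 20635035201 − 425·48553024 = 1)
n=2: (143649,6968)∘(143649,6968) = (143649·143649+425·6968·6968, 143649·6968+6968·143649) = (41270070401,2001892464)
n=3: (41270070401,2001892464)∘(143649,6968) = (143649·41270070401+425·6968·2001892464, 143649·2001892464+6968·41270070401) = (11856808685922849,575139701115304)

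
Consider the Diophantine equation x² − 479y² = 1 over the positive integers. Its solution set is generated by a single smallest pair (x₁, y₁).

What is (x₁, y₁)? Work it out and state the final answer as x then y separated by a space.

d=479: √d = [21; 1,7,1,3,2,21,2,3,1,7,1,42] (ℓ=12, even), read p_11/q_11
a_0=21:  p_0=21·1+0=21,  q_0=21·0+1=1
a_1=1:  p_1=1·21+1=22,  q_1=1·1+0=1
a_2=7:  p_2=7·22+21=175,  q_2=7·1+1=8
…
a_4=3:  p_4=3·197+175=766,  q_4=3·9+8=35
…
a_6=21:  p_6=21·1729+766=37075,  q_6=21·79+35=1694
a_7=2:  p_7=2·37075+1729=75879,  q_7=2·1694+79=3467
a_8=3:  p_8=3·75879+37075=264712,  q_8=3·3467+1694=12095
…
a_10=7:  p_10=7·340591+264712=2648849,  q_10=7·15562+12095=121029
a_11=1:  p_11=1·2648849+340591=2989440,  q_11=1·121029+15562=136591
→ (2989440, 136591).  Check: 2989440²=8936751513600, 479·136591²=8936751513599, difference 1.

2989440 136591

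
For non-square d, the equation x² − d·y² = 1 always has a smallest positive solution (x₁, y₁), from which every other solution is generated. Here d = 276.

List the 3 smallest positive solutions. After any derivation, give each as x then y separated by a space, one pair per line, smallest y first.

7775 468
120901249 7277400
1880014414175 113163569532

√276 → a₀=16, period (1,1,1,1,2,2,2,1,1,1,1,32); ℓ=12 even so k=11
i=0: a=16 ⇒ p=16, q=1
i=1: a=1 ⇒ p=17, q=1
i=2: a=1 ⇒ p=33, q=2
i=3: a=1 ⇒ p=50, q=3
…
i=10: a=1 ⇒ p=4768, q=287
i=11: a=1 ⇒ p=7775, q=468
(x₁, y₁) = (7775, 468);  7775² − 276·468² = 1 ✓
n=2: (7775,468)∘(7775,468) = (7775·7775+276·468·468, 7775·468+468·7775) = (120901249,7277400)
n=3: (120901249,7277400)∘(7775,468) = (7775·120901249+276·468·7277400, 7775·7277400+468·120901249) = (1880014414175,113163569532)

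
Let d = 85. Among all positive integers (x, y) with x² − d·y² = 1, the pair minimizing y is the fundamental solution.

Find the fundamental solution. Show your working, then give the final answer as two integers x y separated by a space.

√85 = [9; 4,1,1,4,18, …], period ℓ=5 (odd) → k=9
step 0: (9, 1)  from 9·(1,0) + (0,1)
…
step 4: (378, 41)  from 4·(83,9) + (46,5)
…
step 6: (27926, 3029)  from 4·(6887,747) + (378,41)
step 7: (34813, 3776)  from 1·(27926,3029) + (6887,747)
step 8: (62739, 6805)  from 1·(34813,3776) + (27926,3029)
step 9: (285769, 30996)  from 4·(62739,6805) + (34813,3776)
→ (285769, 30996).  Check: 285769²=81663921361, 85·30996²=81663921360, difference 1.

285769 30996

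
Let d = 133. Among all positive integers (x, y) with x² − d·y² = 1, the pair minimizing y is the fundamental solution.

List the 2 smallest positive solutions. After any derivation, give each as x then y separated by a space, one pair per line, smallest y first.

√133 → a₀=11, period (1,1,7,5,1,…,1,1,22); ℓ=16 even so k=15
step 0: (11, 1)  from 11·(1,0) + (0,1)
…
step 2: (23, 2)  from 1·(12,1) + (11,1)
…
step 6: (1949, 169)  from 1·(1061,92) + (888,77)
…
step 13: (1210008, 104921)  from 7·(168583,14618) + (29927,2595)
step 14: (1378591, 119539)  from 1·(1210008,104921) + (168583,14618)
step 15: (2588599, 224460)  from 1·(1378591,119539) + (1210008,104921)
→ (2588599, 224460).  Check: 2588599²=6700844782801, 133·224460²=6700844782800, difference 1.
k=2:  x_2 = 2588599·2588599+133·224460·224460 = 13401689565601,  y_2 = 2588599·224460+224460·2588599 = 1162073863080

2588599 224460
13401689565601 1162073863080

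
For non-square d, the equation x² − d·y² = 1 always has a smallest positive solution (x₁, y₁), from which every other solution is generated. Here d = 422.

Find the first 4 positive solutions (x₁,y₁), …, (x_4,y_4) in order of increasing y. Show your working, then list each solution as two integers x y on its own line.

7022501 341850
98631040590001 4801283933700
1385273162348638202501 67434042451384025550
19456164335732849620362360001 947111261097768740333867400

√422 → a₀=20, period (1,1,5,2,1,…,1,1,40); ℓ=14 even so k=13
i=0: a=20 ⇒ p=20, q=1
i=1: a=1 ⇒ p=21, q=1
i=2: a=1 ⇒ p=41, q=2
i=3: a=5 ⇒ p=226, q=11
…
i=5: a=1 ⇒ p=719, q=35
…
i=7: a=20 ⇒ p=53719, q=2615
i=8: a=3 ⇒ p=163807, q=7974
…
i=10: a=2 ⇒ p=598859, q=29152
i=11: a=5 ⇒ p=3211821, q=156349
i=12: a=1 ⇒ p=3810680, q=185501
i=13: a=1 ⇒ p=7022501, q=341850
fundamental: x₁=7022501, y₁=341850  (since 49315520295001 − 422·116861422500 = 1)
(x_2, y_2) = (7022501·7022501 + 422·341850·341850, 7022501·341850 + 341850·7022501) = (98631040590001, 4801283933700)
(x_3, y_3) = (7022501·98631040590001 + 422·341850·4801283933700, 7022501·4801283933700 + 341850·98631040590001) = (1385273162348638202501, 67434042451384025550)
(x_4, y_4) = (7022501·1385273162348638202501 + 422·341850·67434042451384025550, 7022501·67434042451384025550 + 341850·1385273162348638202501) = (19456164335732849620362360001, 947111261097768740333867400)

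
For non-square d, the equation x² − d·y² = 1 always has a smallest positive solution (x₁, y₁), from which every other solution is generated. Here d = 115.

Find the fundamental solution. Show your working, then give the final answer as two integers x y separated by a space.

d=115: √d = [10; 1,2,1,1,1,1,1,2,1,20] (ℓ=10, even), read p_9/q_9
step 0: (10, 1)  from 10·(1,0) + (0,1)
step 1: (11, 1)  from 1·(10,1) + (1,0)
step 2: (32, 3)  from 2·(11,1) + (10,1)
…
step 5: (118, 11)  from 1·(75,7) + (43,4)
step 6: (193, 18)  from 1·(118,11) + (75,7)
…
step 8: (815, 76)  from 2·(311,29) + (193,18)
step 9: (1126, 105)  from 1·(815,76) + (311,29)
fundamental: x₁=1126, y₁=105  (since 1267876 − 115·11025 = 1)

1126 105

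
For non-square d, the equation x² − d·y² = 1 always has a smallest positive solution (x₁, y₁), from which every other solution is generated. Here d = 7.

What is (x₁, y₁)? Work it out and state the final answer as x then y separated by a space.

d=7: √d = [2; 1,1,1,4] (ℓ=4, even), read p_3/q_3
i=0: a=2 ⇒ p=2, q=1
…
i=2: a=1 ⇒ p=5, q=2
i=3: a=1 ⇒ p=8, q=3
(x₁, y₁) = (8, 3);  8² − 7·3² = 1 ✓

8 3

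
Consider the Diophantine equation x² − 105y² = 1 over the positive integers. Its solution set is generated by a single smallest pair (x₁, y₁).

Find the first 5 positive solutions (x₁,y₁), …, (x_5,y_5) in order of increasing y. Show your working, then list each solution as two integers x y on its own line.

41 4
3361 328
275561 26892
22592641 2204816
1852321001 180768020

√105 → a₀=10, period (4,20); ℓ=2 even so k=1
k=0  a_k=10  p_k/q_k = 10/1
k=1  a_k=4  p_k/q_k = 41/4
→ (41, 4).  Check: 41²=1681, 105·4²=1680, difference 1.
k=2:  x_2 = 41·41+105·4·4 = 3361,  y_2 = 41·4+4·41 = 328
k=3:  x_3 = 41·3361+105·4·328 = 275561,  y_3 = 41·328+4·3361 = 26892
k=4:  x_4 = 41·275561+105·4·26892 = 22592641,  y_4 = 41·26892+4·275561 = 2204816
k=5:  x_5 = 41·22592641+105·4·2204816 = 1852321001,  y_5 = 41·2204816+4·22592641 = 180768020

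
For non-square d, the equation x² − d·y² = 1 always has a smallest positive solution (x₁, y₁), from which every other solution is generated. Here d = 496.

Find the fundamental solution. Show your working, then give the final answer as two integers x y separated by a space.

4620799 207480

√496 = [22; 3,1,2,4,1,…,1,3,44, …], period ℓ=16 (even) → k=15
i=0: a=22 ⇒ p=22, q=1
i=1: a=3 ⇒ p=67, q=3
i=2: a=1 ⇒ p=89, q=4
…
i=6: a=1 ⇒ p=2383, q=107
…
i=8: a=2 ⇒ p=14543, q=653
i=9: a=2 ⇒ p=35166, q=1579
i=10: a=1 ⇒ p=49709, q=2232
i=11: a=1 ⇒ p=84875, q=3811
i=12: a=4 ⇒ p=389209, q=17476
…
i=14: a=1 ⇒ p=1252502, q=56239
i=15: a=3 ⇒ p=4620799, q=207480
fundamental: x₁=4620799, y₁=207480  (since 21351783398401 − 496·43047950400 = 1)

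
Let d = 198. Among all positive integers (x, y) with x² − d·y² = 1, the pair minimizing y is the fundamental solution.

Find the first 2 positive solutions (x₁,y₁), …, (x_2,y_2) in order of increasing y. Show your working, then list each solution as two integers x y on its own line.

197 14
77617 5516

[14; 14,28] for √198; ℓ=2 ⇒ convergent index 1
a_0=14:  p_0=14·1+0=14,  q_0=14·0+1=1
a_1=14:  p_1=14·14+1=197,  q_1=14·1+0=14
→ (197, 14).  Check: 197²=38809, 198·14²=38808, difference 1.
n=2: (197,14)∘(197,14) = (197·197+198·14·14, 197·14+14·197) = (77617,5516)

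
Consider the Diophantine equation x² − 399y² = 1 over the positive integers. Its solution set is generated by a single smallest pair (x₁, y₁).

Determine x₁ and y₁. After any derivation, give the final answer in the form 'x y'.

√399 = [19; 1,38, …], period ℓ=2 (even) → k=1
i=0: a=19 ⇒ p=19, q=1
i=1: a=1 ⇒ p=20, q=1
fundamental: x₁=20, y₁=1  (since 400 − 399·1 = 1)

20 1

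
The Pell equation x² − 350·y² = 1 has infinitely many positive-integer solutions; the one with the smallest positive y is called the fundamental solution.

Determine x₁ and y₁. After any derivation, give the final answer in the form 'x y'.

√350 = [18; 1,2,2,2,1,36, …], period ℓ=6 (even) → k=5
i=0: a=18 ⇒ p=18, q=1
i=1: a=1 ⇒ p=19, q=1
…
i=3: a=2 ⇒ p=131, q=7
i=4: a=2 ⇒ p=318, q=17
i=5: a=1 ⇒ p=449, q=24
→ (449, 24).  Check: 449²=201601, 350·24²=201600, difference 1.

449 24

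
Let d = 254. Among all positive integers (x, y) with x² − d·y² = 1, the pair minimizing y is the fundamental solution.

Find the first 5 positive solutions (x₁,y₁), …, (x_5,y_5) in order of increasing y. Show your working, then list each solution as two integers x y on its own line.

255 16
130049 8160
66324735 4161584
33825484801 2122399680
17250930923775 1082419675216

√254 = [15; 1,14,1,30, …], period ℓ=4 (even) → k=3
i=0: a=15 ⇒ p=15, q=1
…
i=2: a=14 ⇒ p=239, q=15
i=3: a=1 ⇒ p=255, q=16
→ (255, 16).  Check: 255²=65025, 254·16²=65024, difference 1.
k=2:  x_2 = 255·255+254·16·16 = 130049,  y_2 = 255·16+16·255 = 8160
k=3:  x_3 = 255·130049+254·16·8160 = 66324735,  y_3 = 255·8160+16·130049 = 4161584
k=4:  x_4 = 255·66324735+254·16·4161584 = 33825484801,  y_4 = 255·4161584+16·66324735 = 2122399680
k=5:  x_5 = 255·33825484801+254·16·2122399680 = 17250930923775,  y_5 = 255·2122399680+16·33825484801 = 1082419675216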